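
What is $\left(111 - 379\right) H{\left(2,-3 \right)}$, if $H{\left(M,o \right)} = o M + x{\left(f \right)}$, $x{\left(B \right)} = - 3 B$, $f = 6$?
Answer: $6432$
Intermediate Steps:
$x{\left(B \right)} = - 3 B$
$H{\left(M,o \right)} = -18 + M o$ ($H{\left(M,o \right)} = o M - 18 = M o - 18 = -18 + M o$)
$\left(111 - 379\right) H{\left(2,-3 \right)} = \left(111 - 379\right) \left(-18 + 2 \left(-3\right)\right) = - 268 \left(-18 - 6\right) = \left(-268\right) \left(-24\right) = 6432$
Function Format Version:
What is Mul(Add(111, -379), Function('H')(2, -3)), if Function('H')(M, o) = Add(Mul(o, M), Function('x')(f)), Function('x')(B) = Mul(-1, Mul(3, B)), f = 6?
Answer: 6432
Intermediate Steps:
Function('x')(B) = Mul(-3, B)
Function('H')(M, o) = Add(-18, Mul(M, o)) (Function('H')(M, o) = Add(Mul(o, M), Mul(-3, 6)) = Add(Mul(M, o), -18) = Add(-18, Mul(M, o)))
Mul(Add(111, -379), Function('H')(2, -3)) = Mul(Add(111, -379), Add(-18, Mul(2, -3))) = Mul(-268, Add(-18, -6)) = Mul(-268, -24) = 6432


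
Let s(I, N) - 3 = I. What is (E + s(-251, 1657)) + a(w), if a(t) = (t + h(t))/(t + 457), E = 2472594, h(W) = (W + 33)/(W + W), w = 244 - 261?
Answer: 1681195253/680 ≈ 2.4723e+6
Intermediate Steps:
s(I, N) = 3 + I
w = -17
h(W) = (33 + W)/(2*W) (h(W) = (33 + W)/((2*W)) = (33 + W)*(1/(2*W)) = (33 + W)/(2*W))
a(t) = (t + (33 + t)/(2*t))/(457 + t) (a(t) = (t + (33 + t)/(2*t))/(t + 457) = (t + (33 + t)/(2*t))/(457 + t))
(E + s(-251, 1657)) + a(w) = (2472594 + (3 - 251)) + (½)*(33 - 17 + 2*(-17)²)/(-17*(457 - 17)) = (2472594 - 248) + (½)*(-1/17)*(33 - 17 + 2*289)/440 = 2472346 + (½)*(-1/17)*(1/440)*(33 - 17 + 578) = 2472346 + (½)*(-1/17)*(1/440)*594 = 2472346 - 27/680 = 1681195253/680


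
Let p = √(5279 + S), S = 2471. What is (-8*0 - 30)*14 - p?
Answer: -420 - 5*√310 ≈ -508.03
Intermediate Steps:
p = 5*√310 (p = √(5279 + 2471) = √7750 = 5*√310 ≈ 88.034)
(-8*0 - 30)*14 - p = (-8*0 - 30)*14 - 5*√310 = (0 - 30)*14 - 5*√310 = -30*14 - 5*√310 = -420 - 5*√310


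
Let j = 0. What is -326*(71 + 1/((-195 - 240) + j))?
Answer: -10068184/435 ≈ -23145.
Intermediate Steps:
-326*(71 + 1/((-195 - 240) + j)) = -326*(71 + 1/((-195 - 240) + 0)) = -326*(71 + 1/(-435 + 0)) = -326*(71 + 1/(-435)) = -326*(71 - 1/435) = -326*30884/435 = -10068184/435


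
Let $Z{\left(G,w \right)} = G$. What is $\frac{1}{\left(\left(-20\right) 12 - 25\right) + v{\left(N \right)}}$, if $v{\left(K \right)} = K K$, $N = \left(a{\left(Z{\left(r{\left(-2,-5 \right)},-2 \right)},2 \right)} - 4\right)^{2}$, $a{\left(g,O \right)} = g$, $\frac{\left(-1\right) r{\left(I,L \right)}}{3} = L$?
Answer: $\frac{1}{14376} \approx 6.956 \cdot 10^{-5}$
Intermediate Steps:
$r{\left(I,L \right)} = - 3 L$
$N = 121$ ($N = \left(\left(-3\right) \left(-5\right) - 4\right)^{2} = \left(15 - 4\right)^{2} = 11^{2} = 121$)
$v{\left(K \right)} = K^{2}$
$\frac{1}{\left(\left(-20\right) 12 - 25\right) + v{\left(N \right)}} = \frac{1}{\left(\left(-20\right) 12 - 25\right) + 121^{2}} = \frac{1}{\left(-240 - 25\right) + 14641} = \frac{1}{-265 + 14641} = \frac{1}{14376}$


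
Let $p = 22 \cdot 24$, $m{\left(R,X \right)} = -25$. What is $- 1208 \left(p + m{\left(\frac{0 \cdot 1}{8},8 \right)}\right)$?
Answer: $-607624$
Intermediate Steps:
$p = 528$
$- 1208 \left(p + m{\left(\frac{0 \cdot 1}{8},8 \right)}\right) = - 1208 \left(528 - 25\right) = \left(-1208\right) 503 = -607624$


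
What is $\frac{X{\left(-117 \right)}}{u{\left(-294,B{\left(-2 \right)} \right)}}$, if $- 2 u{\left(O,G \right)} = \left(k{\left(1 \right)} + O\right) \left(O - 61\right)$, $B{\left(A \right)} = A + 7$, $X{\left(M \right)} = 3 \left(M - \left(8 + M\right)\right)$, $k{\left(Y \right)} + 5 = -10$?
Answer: $\frac{16}{36565} \approx 0.00043758$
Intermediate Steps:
$k{\left(Y \right)} = -15$ ($k{\left(Y \right)} = -5 - 10 = -15$)
$X{\left(M \right)} = -24$ ($X{\left(M \right)} = 3 \left(-8\right) = -24$)
$B{\left(A \right)} = 7 + A$
$u{\left(O,G \right)} = - \frac{\left(-61 + O\right) \left(-15 + O\right)}{2}$ ($u{\left(O,G \right)} = - \frac{\left(-15 + O\right) \left(O - 61\right)}{2} = - \frac{\left(-15 + O\right) \left(-61 + O\right)}{2} = - \frac{\left(-61 + O\right) \left(-15 + O\right)}{2}$)
$\frac{X{\left(-117 \right)}}{u{\left(-294,B{\left(-2 \right)} \right)}} = - \frac{24}{- \frac{915}{2} + 38 \left(-294\right) - \frac{\left(-294\right)^{2}}{2}} = - \frac{24}{- \frac{915}{2} - 11172 - 43218} = - \frac{24}{- \frac{109695}{2}} = \left(-24\right) \left(- \frac{2}{109695}\right) = \frac{16}{36565}$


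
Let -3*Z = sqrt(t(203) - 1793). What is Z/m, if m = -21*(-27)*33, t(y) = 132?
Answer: -I*sqrt(1661)/56133 ≈ -0.00072605*I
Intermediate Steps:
m = 18711 (m = 567*33 = 18711)
Z = -I*sqrt(1661)/3 (Z = -sqrt(132 - 1793)/3 = -I*sqrt(1661)/3 ≈ -13.585*I)
Z/m = -I*sqrt(1661)/3/18711 = -I*sqrt(1661)/3*(1/18711) = -I*sqrt(1661)/56133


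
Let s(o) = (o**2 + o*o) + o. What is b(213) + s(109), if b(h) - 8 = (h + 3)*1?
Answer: 24095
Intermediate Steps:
s(o) = o + 2*o**2 (s(o) = (o**2 + o**2) + o = 2*o**2 + o = o + 2*o**2)
b(h) = 11 + h (b(h) = 8 + (h + 3)*1 = 8 + (3 + h)*1 = 8 + (3 + h) = 11 + h)
b(213) + s(109) = (11 + 213) + 109*(1 + 2*109) = 224 + 109*(1 + 218) = 224 + 109*219 = 224 + 23871 = 24095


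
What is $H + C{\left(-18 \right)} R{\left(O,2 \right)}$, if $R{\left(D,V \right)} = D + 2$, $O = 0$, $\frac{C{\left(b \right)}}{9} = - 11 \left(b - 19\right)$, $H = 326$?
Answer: $7652$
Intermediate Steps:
$C{\left(b \right)} = 1881 - 99 b$ ($C{\left(b \right)} = 9 \left(- 11 \left(b - 19\right)\right) = 9 \left(- 11 \left(-19 + b\right)\right) = 9 \left(209 - 11 b\right) = 1881 - 99 b$)
$R{\left(D,V \right)} = 2 + D$
$H + C{\left(-18 \right)} R{\left(O,2 \right)} = 326 + \left(1881 - -1782\right) \left(2 + 0\right) = 326 + \left(1881 + 1782\right) 2 = 326 + 3663 \cdot 2 = 326 + 7326 = 7652$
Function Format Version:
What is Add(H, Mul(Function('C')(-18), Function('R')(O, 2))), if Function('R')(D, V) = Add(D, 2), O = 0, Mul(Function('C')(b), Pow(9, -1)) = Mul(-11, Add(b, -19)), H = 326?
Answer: 7652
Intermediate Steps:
Function('C')(b) = Add(1881, Mul(-99, b)) (Function('C')(b) = Mul(9, Mul(-11, Add(b, -19))) = Mul(9, Mul(-11, Add(-19, b))) = Mul(9, Add(209, Mul(-11, b))) = Add(1881, Mul(-99, b)))
Function('R')(D, V) = Add(2, D)
Add(H, Mul(Function('C')(-18), Function('R')(O, 2))) = Add(326, Mul(Add(1881, Mul(-99, -18)), Add(2, 0))) = Add(326, Mul(Add(1881, 1782), 2)) = Add(326, Mul(3663, 2)) = Add(326, 7326) = 7652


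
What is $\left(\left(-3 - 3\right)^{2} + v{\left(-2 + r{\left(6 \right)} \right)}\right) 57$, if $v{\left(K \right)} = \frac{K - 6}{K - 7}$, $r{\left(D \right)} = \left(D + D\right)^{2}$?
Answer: $\frac{94924}{45} \approx 2109.4$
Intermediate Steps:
$r{\left(D \right)} = 4 D^{2}$ ($r{\left(D \right)} = \left(2 D\right)^{2} = 4 D^{2}$)
$v{\left(K \right)} = \frac{-6 + K}{-7 + K}$
$\left(\left(-3 - 3\right)^{2} + v{\left(-2 + r{\left(6 \right)} \right)}\right) 57 = \left(\left(-3 - 3\right)^{2} + \frac{-6 - \left(2 - 4 \cdot 6^{2}\right)}{-7 - \left(2 - 4 \cdot 6^{2}\right)}\right) 57 = \left(\left(-6\right)^{2} + \frac{-6 + \left(-2 + 4 \cdot 36\right)}{-7 + \left(-2 + 4 \cdot 36\right)}\right) 57 = \left(36 + \frac{-6 + \left(-2 + 144\right)}{-7 + \left(-2 + 144\right)}\right) 57 = \left(36 + \frac{-6 + 142}{-7 + 142}\right) 57 = \left(36 + \frac{1}{135} \cdot 136\right) 57 = \left(36 + \frac{136}{135}\right) 57 = \frac{4996}{135} \cdot 57 = \frac{94924}{45}$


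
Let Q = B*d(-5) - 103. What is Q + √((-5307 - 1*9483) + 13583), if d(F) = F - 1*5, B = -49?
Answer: 387 + I*√1207 ≈ 387.0 + 34.742*I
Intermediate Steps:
d(F) = -5 + F (d(F) = F - 5 = -5 + F)
Q = 387 (Q = -49*(-5 - 5) - 103 = -49*(-10) - 103 = 490 - 103 = 387)
Q + √((-5307 - 1*9483) + 13583) = 387 + √((-5307 - 1*9483) + 13583) = 387 + √((-5307 - 9483) + 13583) = 387 + √(-14790 + 13583) = 387 + √(-1207) = 387 + I*√1207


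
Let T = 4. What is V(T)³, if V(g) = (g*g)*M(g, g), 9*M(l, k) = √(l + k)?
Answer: 65536*√2/729 ≈ 127.14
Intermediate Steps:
M(l, k) = √(k + l)/9 (M(l, k) = √(l + k)/9 = √(k + l)/9)
V(g) = √2*g^(5/2)/9 (V(g) = (g*g)*(√(g + g)/9) = g²*(√(2*g)/9) = g²*((√2*√g)/9) = g²*(√2*√g/9) = √2*g^(5/2)/9)
V(T)³ = (√2*4^(5/2)/9)³ = ((⅑)*√2*32)³ = (32*√2/9)³ = 65536*√2/729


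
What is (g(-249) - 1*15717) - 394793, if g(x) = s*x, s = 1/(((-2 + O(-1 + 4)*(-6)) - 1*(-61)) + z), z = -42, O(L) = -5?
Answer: -19294219/47 ≈ -4.1052e+5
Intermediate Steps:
s = 1/47 (s = 1/(((-2 - 5*(-6)) - 1*(-61)) - 42) = 1/(((-2 + 30) + 61) - 42) = 1/((28 + 61) - 42) = 1/(89 - 42) = 1/47 ≈ 0.021277)
g(x) = x/47
(g(-249) - 1*15717) - 394793 = ((1/47)*(-249) - 1*15717) - 394793 = (-249/47 - 15717) - 394793 = -738948/47 - 394793 = -19294219/47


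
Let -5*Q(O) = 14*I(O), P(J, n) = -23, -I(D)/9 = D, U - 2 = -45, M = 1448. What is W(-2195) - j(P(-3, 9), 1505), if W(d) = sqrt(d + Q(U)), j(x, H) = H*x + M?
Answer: 33167 + 13*I*sqrt(485)/5 ≈ 33167.0 + 57.259*I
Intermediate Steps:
U = -43 (U = 2 - 45 = -43)
I(D) = -9*D
Q(O) = 126*O/5 (Q(O) = -14*(-9*O)/5 = -(-126)*O/5 = 126*O/5)
j(x, H) = 1448 + H*x (j(x, H) = H*x + 1448 = 1448 + H*x)
W(d) = sqrt(-5418/5 + d) (W(d) = sqrt(d + (126/5)*(-43)) = sqrt(d - 5418/5) = sqrt(-5418/5 + d))
W(-2195) - j(P(-3, 9), 1505) = sqrt(-27090 + 25*(-2195))/5 - (1448 + 1505*(-23)) = sqrt(-27090 - 54875)/5 - (1448 - 34615) = sqrt(-81965)/5 - 1*(-33167) = (13*I*sqrt(485))/5 + 33167 = 13*I*sqrt(485)/5 + 33167 = 33167 + 13*I*sqrt(485)/5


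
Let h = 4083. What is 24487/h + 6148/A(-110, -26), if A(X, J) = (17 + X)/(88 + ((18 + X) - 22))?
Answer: 218312225/126573 ≈ 1724.8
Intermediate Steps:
A(X, J) = (17 + X)/(84 + X) (A(X, J) = (17 + X)/(88 + (-4 + X)) = (17 + X)/(84 + X))
24487/h + 6148/A(-110, -26) = 24487/4083 + 6148/(((17 - 110)/(84 - 110))) = 24487*(1/4083) + 6148/((-93/(-26))) = 24487/4083 + 6148/((-1/26*(-93))) = 24487/4083 + 6148/(93/26) = 24487/4083 + 6148*(26/93) = 24487/4083 + 159848/93 = 218312225/126573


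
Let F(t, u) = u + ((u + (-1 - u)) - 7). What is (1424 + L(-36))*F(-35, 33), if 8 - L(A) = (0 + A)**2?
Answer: 3400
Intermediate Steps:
L(A) = 8 - A**2 (L(A) = 8 - (0 + A)**2 = 8 - A**2)
F(t, u) = -8 + u (F(t, u) = u + (-1 - 7) = u - 8 = -8 + u)
(1424 + L(-36))*F(-35, 33) = (1424 + (8 - 1*(-36)**2))*(-8 + 33) = (1424 + (8 - 1*1296))*25 = (1424 + (8 - 1296))*25 = (1424 - 1288)*25 = 136*25 = 3400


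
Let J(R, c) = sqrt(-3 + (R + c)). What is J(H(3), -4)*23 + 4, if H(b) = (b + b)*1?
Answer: 4 + 23*I ≈ 4.0 + 23.0*I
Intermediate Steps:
H(b) = 2*b (H(b) = (2*b)*1 = 2*b)
J(R, c) = sqrt(-3 + R + c)
J(H(3), -4)*23 + 4 = sqrt(-3 + 2*3 - 4)*23 + 4 = sqrt(-3 + 6 - 4)*23 + 4 = sqrt(-1)*23 + 4 = I*23 + 4 = 23*I + 4 = 4 + 23*I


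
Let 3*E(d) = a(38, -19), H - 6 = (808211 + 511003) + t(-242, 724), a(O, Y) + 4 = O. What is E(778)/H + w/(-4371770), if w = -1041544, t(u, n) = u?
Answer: 1030367376569/4324701338295 ≈ 0.23825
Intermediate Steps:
a(O, Y) = -4 + O
H = 1318978 (H = 6 + ((808211 + 511003) - 242) = 6 + (1319214 - 242) = 6 + 1318972 = 1318978)
E(d) = 34/3 (E(d) = (-4 + 38)/3 = (⅓)*34 = 34/3)
E(778)/H + w/(-4371770) = (34/3)/1318978 - 1041544/(-4371770) = (34/3)*(1/1318978) - 1041544*(-1/4371770) = 17/1978467 + 520772/2185885 = 1030367376569/4324701338295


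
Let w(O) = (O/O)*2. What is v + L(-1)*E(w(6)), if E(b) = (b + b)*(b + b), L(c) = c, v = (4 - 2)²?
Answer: -12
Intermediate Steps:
v = 4 (v = 2² = 4)
w(O) = 2 (w(O) = 1*2 = 2)
E(b) = 4*b² (E(b) = (2*b)*(2*b) = 4*b²)
v + L(-1)*E(w(6)) = 4 - 4*2² = 4 - 4*4 = 4 - 1*16 = 4 - 16 = -12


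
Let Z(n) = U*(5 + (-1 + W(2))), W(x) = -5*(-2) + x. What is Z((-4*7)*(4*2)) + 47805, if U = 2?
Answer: 47837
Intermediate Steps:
W(x) = 10 + x
Z(n) = 32 (Z(n) = 2*(5 + (-1 + (10 + 2))) = 2*(5 + (-1 + 12)) = 2*(5 + 11) = 2*16 = 32)
Z((-4*7)*(4*2)) + 47805 = 32 + 47805 = 47837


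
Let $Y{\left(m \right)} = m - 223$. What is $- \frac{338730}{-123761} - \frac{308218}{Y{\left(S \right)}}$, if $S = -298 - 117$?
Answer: $\frac{1743703529}{3589069} \approx 485.84$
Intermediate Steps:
$S = -415$
$Y{\left(m \right)} = -223 + m$
$- \frac{338730}{-123761} - \frac{308218}{Y{\left(S \right)}} = - \frac{338730}{-123761} - \frac{308218}{-223 - 415} = \left(-338730\right) \left(- \frac{1}{123761}\right) - \frac{308218}{-638} = \frac{338730}{123761} - - \frac{154109}{319} = \frac{338730}{123761} + \frac{154109}{319} = \frac{1743703529}{3589069}$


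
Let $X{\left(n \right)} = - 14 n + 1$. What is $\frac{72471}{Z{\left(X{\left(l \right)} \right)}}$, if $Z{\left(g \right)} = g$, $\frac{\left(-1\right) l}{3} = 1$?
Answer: $\frac{72471}{43} \approx 1685.4$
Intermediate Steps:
$l = -3$ ($l = \left(-3\right) 1 = -3$)
$X{\left(n \right)} = 1 - 14 n$
$\frac{72471}{Z{\left(X{\left(l \right)} \right)}} = \frac{72471}{1 - -42} = \frac{72471}{1 + 42} = \frac{72471}{43}$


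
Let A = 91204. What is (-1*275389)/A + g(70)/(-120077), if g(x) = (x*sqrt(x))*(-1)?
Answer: -275389/91204 + 70*sqrt(70)/120077 ≈ -3.0146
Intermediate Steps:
g(x) = -x**(3/2) (g(x) = x**(3/2)*(-1) = -x**(3/2))
(-1*275389)/A + g(70)/(-120077) = -1*275389/91204 - 70**(3/2)/(-120077) = -275389*1/91204 - 70*sqrt(70)*(-1/120077) = -275389/91204 - 70*sqrt(70)*(-1/120077) = -275389/91204 + 70*sqrt(70)/120077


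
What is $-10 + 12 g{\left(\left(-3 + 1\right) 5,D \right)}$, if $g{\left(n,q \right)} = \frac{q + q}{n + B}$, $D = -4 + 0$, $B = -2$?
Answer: $-2$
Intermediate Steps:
$D = -4$
$g{\left(n,q \right)} = \frac{2 q}{-2 + n}$ ($g{\left(n,q \right)} = \frac{q + q}{n - 2} = \frac{2 q}{-2 + n}$)
$-10 + 12 g{\left(\left(-3 + 1\right) 5,D \right)} = -10 + 12 \cdot 2 \left(-4\right) \frac{1}{-2 + \left(-3 + 1\right) 5} = -10 + 12 \cdot 2 \left(-4\right) \frac{1}{-2 - 10} = -10 + 12 \cdot 2 \left(-4\right) \frac{1}{-12} = -10 + 12 \cdot 2 \left(-4\right) \left(- \frac{1}{12}\right) = -10 + 12 \cdot \frac{2}{3} = -10 + 8 = -2$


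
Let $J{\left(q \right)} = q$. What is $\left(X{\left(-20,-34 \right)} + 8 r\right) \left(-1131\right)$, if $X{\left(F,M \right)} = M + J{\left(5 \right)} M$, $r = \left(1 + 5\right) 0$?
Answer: $230724$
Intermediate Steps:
$r = 0$ ($r = 6 \cdot 0 = 0$)
$X{\left(F,M \right)} = 6 M$ ($X{\left(F,M \right)} = M + 5 M = 6 M$)
$\left(X{\left(-20,-34 \right)} + 8 r\right) \left(-1131\right) = \left(6 \left(-34\right) + 8 \cdot 0\right) \left(-1131\right) = \left(-204 + 0\right) \left(-1131\right) = \left(-204\right) \left(-1131\right) = 230724$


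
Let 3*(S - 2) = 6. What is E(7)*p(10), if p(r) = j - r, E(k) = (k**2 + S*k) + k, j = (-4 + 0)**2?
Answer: 504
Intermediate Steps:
S = 4 (S = 2 + (1/3)*6 = 2 + 2 = 4)
j = 16 (j = (-4)**2 = 16)
E(k) = k**2 + 5*k (E(k) = (k**2 + 4*k) + k = k**2 + 5*k)
p(r) = 16 - r
E(7)*p(10) = (7*(5 + 7))*(16 - 1*10) = (7*12)*(16 - 10) = 84*6 = 504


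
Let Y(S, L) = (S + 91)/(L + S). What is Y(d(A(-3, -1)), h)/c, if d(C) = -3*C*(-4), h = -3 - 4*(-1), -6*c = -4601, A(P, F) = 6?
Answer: 978/335873 ≈ 0.0029118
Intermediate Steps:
c = 4601/6 (c = -⅙*(-4601) = 4601/6 ≈ 766.83)
h = 1 (h = -3 + 4 = 1)
d(C) = 12*C
Y(S, L) = (91 + S)/(L + S)
Y(d(A(-3, -1)), h)/c = ((91 + 12*6)/(1 + 12*6))/(4601/6) = ((91 + 72)/(1 + 72))*(6/4601) = (163/73)*(6/4601) = 978/335873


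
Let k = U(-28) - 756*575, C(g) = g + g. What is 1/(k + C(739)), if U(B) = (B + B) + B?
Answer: -1/433306 ≈ -2.3078e-6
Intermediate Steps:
U(B) = 3*B (U(B) = 2*B + B = 3*B)
C(g) = 2*g
k = -434784 (k = 3*(-28) - 756*575 = -84 - 434700 = -434784)
1/(k + C(739)) = 1/(-434784 + 2*739) = 1/(-434784 + 1478) = 1/(-433306) = -1/433306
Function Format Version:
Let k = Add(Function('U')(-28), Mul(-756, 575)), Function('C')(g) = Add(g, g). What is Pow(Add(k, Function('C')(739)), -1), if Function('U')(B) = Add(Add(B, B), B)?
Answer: Rational(-1, 433306) ≈ -2.3078e-6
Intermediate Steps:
Function('U')(B) = Mul(3, B) (Function('U')(B) = Add(Mul(2, B), B) = Mul(3, B))
Function('C')(g) = Mul(2, g)
k = -434784 (k = Add(Mul(3, -28), Mul(-756, 575)) = Add(-84, -434700) = -434784)
Pow(Add(k, Function('C')(739)), -1) = Pow(Add(-434784, Mul(2, 739)), -1) = Pow(Add(-434784, 1478), -1) = Pow(-433306, -1) = Rational(-1, 433306)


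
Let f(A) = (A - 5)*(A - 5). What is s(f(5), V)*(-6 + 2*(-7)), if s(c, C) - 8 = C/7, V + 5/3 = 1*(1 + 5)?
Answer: -3620/21 ≈ -172.38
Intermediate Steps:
V = 13/3 (V = -5/3 + 1*(1 + 5) = -5/3 + 1*6 = -5/3 + 6 = 13/3 ≈ 4.3333)
f(A) = (-5 + A)² (f(A) = (-5 + A)*(-5 + A) = (-5 + A)²)
s(c, C) = 8 + C/7
s(f(5), V)*(-6 + 2*(-7)) = (8 + (⅐)*(13/3))*(-6 + 2*(-7)) = (8 + 13/21)*(-6 - 14) = (181/21)*(-20) = -3620/21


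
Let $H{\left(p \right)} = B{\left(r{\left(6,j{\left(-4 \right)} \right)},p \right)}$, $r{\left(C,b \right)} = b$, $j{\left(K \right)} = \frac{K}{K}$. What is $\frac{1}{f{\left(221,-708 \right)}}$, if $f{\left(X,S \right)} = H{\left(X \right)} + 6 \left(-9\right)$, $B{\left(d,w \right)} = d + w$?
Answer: $\frac{1}{168} \approx 0.0059524$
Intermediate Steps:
$j{\left(K \right)} = 1$
$H{\left(p \right)} = 1 + p$
$f{\left(X,S \right)} = -53 + X$ ($f{\left(X,S \right)} = \left(1 + X\right) + 6 \left(-9\right) = \left(1 + X\right) - 54 = -53 + X$)
$\frac{1}{f{\left(221,-708 \right)}} = \frac{1}{-53 + 221} = \frac{1}{168}$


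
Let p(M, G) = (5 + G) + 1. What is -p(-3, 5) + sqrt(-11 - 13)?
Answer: -11 + 2*I*sqrt(6) ≈ -11.0 + 4.899*I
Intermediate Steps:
p(M, G) = 6 + G
-p(-3, 5) + sqrt(-11 - 13) = -(6 + 5) + sqrt(-11 - 13) = -1*11 + sqrt(-24) = -11 + 2*I*sqrt(6)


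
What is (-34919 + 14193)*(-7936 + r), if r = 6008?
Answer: 39959728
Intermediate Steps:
(-34919 + 14193)*(-7936 + r) = (-34919 + 14193)*(-7936 + 6008) = -20726*(-1928) = 39959728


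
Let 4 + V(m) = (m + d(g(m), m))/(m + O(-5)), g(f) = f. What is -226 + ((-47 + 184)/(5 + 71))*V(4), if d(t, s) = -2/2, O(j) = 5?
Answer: -53035/228 ≈ -232.61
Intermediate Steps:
d(t, s) = -1 (d(t, s) = -2*½ = -1)
V(m) = -4 + (-1 + m)/(5 + m) (V(m) = -4 + (m - 1)/(m + 5) = -4 + (-1 + m)/(5 + m))
-226 + ((-47 + 184)/(5 + 71))*V(4) = -226 + ((-47 + 184)/(5 + 71))*(3*(-7 - 1*4)/(5 + 4)) = -226 + (137/76)*(3*(-7 - 4)/9) = -226 + (137*(1/76))*(3*(⅑)*(-11)) = -226 + (137/76)*(-11/3) = -226 - 1507/228 = -53035/228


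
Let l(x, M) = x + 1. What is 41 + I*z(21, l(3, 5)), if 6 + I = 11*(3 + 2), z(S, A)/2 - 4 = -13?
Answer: -841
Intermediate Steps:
l(x, M) = 1 + x
z(S, A) = -18 (z(S, A) = 8 + 2*(-13) = 8 - 26 = -18)
I = 49 (I = -6 + 11*(3 + 2) = -6 + 11*5 = -6 + 55 = 49)
41 + I*z(21, l(3, 5)) = 41 + 49*(-18) = 41 - 882 = -841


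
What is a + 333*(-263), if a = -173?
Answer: -87752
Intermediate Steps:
a + 333*(-263) = -173 + 333*(-263) = -173 - 87579 = -87752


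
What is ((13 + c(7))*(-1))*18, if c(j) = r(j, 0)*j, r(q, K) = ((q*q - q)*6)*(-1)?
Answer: 31518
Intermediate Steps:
r(q, K) = -6*q² + 6*q (r(q, K) = ((q² - q)*6)*(-1) = (-6*q + 6*q²)*(-1) = -6*q² + 6*q)
c(j) = 6*j²*(1 - j) (c(j) = (6*j*(1 - j))*j = 6*j²*(1 - j))
((13 + c(7))*(-1))*18 = ((13 + 6*7²*(1 - 1*7))*(-1))*18 = ((13 + 6*49*(1 - 7))*(-1))*18 = ((13 + 6*49*(-6))*(-1))*18 = ((13 - 1764)*(-1))*18 = -1751*(-1)*18 = 1751*18 = 31518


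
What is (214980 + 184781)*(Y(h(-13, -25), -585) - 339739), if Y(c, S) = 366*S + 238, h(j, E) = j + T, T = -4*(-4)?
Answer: -221312086971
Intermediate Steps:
T = 16
h(j, E) = 16 + j (h(j, E) = j + 16 = 16 + j)
Y(c, S) = 238 + 366*S
(214980 + 184781)*(Y(h(-13, -25), -585) - 339739) = (214980 + 184781)*((238 + 366*(-585)) - 339739) = 399761*((238 - 214110) - 339739) = 399761*(-213872 - 339739) = 399761*(-553611) = -221312086971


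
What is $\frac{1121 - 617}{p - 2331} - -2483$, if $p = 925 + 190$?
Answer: $\frac{377353}{152} \approx 2482.6$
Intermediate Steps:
$p = 1115$
$\frac{1121 - 617}{p - 2331} - -2483 = \frac{1121 - 617}{1115 - 2331} - -2483 = \frac{504}{-1216} + 2483 = 504 \left(- \frac{1}{1216}\right) + 2483 = - \frac{63}{152} + 2483 = \frac{377353}{152}$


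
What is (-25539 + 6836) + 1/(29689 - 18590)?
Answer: -207584596/11099 ≈ -18703.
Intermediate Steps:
(-25539 + 6836) + 1/(29689 - 18590) = -18703 + 1/11099 = -207584596/11099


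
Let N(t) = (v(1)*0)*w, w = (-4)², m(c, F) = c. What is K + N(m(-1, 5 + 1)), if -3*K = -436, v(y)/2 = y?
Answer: 436/3 ≈ 145.33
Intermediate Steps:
w = 16
v(y) = 2*y
N(t) = 0 (N(t) = ((2*1)*0)*16 = (2*0)*16 = 0*16 = 0)
K = 436/3 (K = -⅓*(-436) = 436/3 ≈ 145.33)
K + N(m(-1, 5 + 1)) = 436/3 + 0 = 436/3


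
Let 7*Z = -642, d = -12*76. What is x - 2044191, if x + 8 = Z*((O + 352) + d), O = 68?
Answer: -13993529/7 ≈ -1.9991e+6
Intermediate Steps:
d = -912
Z = -642/7 (Z = (⅐)*(-642) = -642/7 ≈ -91.714)
x = 315808/7 (x = -8 - 642*((68 + 352) - 912)/7 = -8 - 642*(420 - 912)/7 = -8 - 642/7*(-492) = -8 + 315864/7 = 315808/7 ≈ 45115.)
x - 2044191 = 315808/7 - 2044191 = -13993529/7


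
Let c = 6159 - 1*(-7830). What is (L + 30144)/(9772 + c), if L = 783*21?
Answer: 46587/23761 ≈ 1.9606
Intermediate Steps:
L = 16443
c = 13989 (c = 6159 + 7830 = 13989)
(L + 30144)/(9772 + c) = (16443 + 30144)/(9772 + 13989) = 46587/23761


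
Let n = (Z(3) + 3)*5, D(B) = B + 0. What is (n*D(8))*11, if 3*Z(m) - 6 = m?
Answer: 2640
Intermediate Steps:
D(B) = B
Z(m) = 2 + m/3
n = 30 (n = ((2 + (1/3)*3) + 3)*5 = ((2 + 1) + 3)*5 = (3 + 3)*5 = 6*5 = 30)
(n*D(8))*11 = (30*8)*11 = 240*11 = 2640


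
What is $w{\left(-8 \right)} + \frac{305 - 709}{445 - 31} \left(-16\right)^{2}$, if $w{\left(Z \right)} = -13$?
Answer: $- \frac{54403}{207} \approx -262.82$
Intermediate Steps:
$w{\left(-8 \right)} + \frac{305 - 709}{445 - 31} \left(-16\right)^{2} = -13 + \frac{305 - 709}{445 - 31} \left(-16\right)^{2} = -13 + - \frac{404}{414} \cdot 256 = -13 + \left(-404\right) \frac{1}{414} \cdot 256 = -13 - \frac{51712}{207} = - \frac{54403}{207}$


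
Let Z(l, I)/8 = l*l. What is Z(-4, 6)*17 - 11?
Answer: 2165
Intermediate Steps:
Z(l, I) = 8*l² (Z(l, I) = 8*(l*l) = 8*l²)
Z(-4, 6)*17 - 11 = (8*(-4)²)*17 - 11 = (8*16)*17 - 11 = 128*17 - 11 = 2176 - 11 = 2165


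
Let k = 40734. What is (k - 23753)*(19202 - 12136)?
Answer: 119987746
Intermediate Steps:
(k - 23753)*(19202 - 12136) = (40734 - 23753)*(19202 - 12136) = 16981*7066 = 119987746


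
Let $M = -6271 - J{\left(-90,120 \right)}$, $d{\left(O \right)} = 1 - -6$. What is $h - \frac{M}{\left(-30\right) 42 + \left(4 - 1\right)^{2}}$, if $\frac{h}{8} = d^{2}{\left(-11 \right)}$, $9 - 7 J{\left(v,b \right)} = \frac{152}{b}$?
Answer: $\frac{50832589}{131355} \approx 386.99$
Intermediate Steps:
$J{\left(v,b \right)} = \frac{9}{7} - \frac{152}{7 b}$ ($J{\left(v,b \right)} = \frac{9}{7} - \frac{152 \frac{1}{b}}{7} = \frac{9}{7} - \frac{152}{7 b}$)
$d{\left(O \right)} = 7$ ($d{\left(O \right)} = 1 + 6 = 7$)
$M = - \frac{658571}{105}$ ($M = -6271 - \frac{-152 + 9 \cdot 120}{7 \cdot 120} = -6271 - \frac{1}{7} \cdot \frac{1}{120} \left(-152 + 1080\right) = -6271 - \frac{1}{7} \cdot \frac{1}{120} \cdot 928 = -6271 - \frac{116}{105} = - \frac{658571}{105} \approx -6272.1$)
$h = 392$ ($h = 8 \cdot 7^{2} = 8 \cdot 49 = 392$)
$h - \frac{M}{\left(-30\right) 42 + \left(4 - 1\right)^{2}} = 392 - - \frac{658571}{105 \left(\left(-30\right) 42 + \left(4 - 1\right)^{2}\right)} = 392 - - \frac{658571}{105 \left(-1260 + 3^{2}\right)} = 392 - - \frac{658571}{105 \left(-1260 + 9\right)} = 392 - - \frac{658571}{105 \left(-1251\right)} = 392 - \left(- \frac{658571}{105}\right) \left(- \frac{1}{1251}\right) = 392 - \frac{658571}{131355} = \frac{50832589}{131355}$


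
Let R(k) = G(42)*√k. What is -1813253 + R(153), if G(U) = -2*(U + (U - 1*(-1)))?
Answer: -1813253 - 510*√17 ≈ -1.8154e+6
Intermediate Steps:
G(U) = -2 - 4*U (G(U) = -2*(U + (U + 1)) = -2*(U + (1 + U)) = -2*(1 + 2*U) = -2 - 4*U)
R(k) = -170*√k (R(k) = (-2 - 4*42)*√k = (-2 - 168)*√k = -170*√k)
-1813253 + R(153) = -1813253 - 510*√17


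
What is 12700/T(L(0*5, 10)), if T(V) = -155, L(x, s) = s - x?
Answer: -2540/31 ≈ -81.935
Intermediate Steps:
12700/T(L(0*5, 10)) = 12700/(-155) = 12700*(-1/155) = -2540/31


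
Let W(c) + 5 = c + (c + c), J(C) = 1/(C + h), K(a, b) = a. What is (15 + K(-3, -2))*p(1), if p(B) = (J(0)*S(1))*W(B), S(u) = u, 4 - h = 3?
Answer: -24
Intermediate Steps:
h = 1 (h = 4 - 1*3 = 4 - 3 = 1)
J(C) = 1/(1 + C) (J(C) = 1/(C + 1) = 1/(1 + C))
W(c) = -5 + 3*c (W(c) = -5 + (c + (c + c)) = -5 + (c + 2*c) = -5 + 3*c)
p(B) = -5 + 3*B (p(B) = (1/(1 + 0))*(-5 + 3*B) = (1/1)*(-5 + 3*B) = (1*1)*(-5 + 3*B) = 1*(-5 + 3*B) = -5 + 3*B)
(15 + K(-3, -2))*p(1) = (15 - 3)*(-5 + 3*1) = 12*(-5 + 3) = 12*(-2) = -24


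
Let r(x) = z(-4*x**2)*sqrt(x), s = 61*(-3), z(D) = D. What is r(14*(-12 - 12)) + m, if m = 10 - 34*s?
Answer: 6232 - 1806336*I*sqrt(21) ≈ 6232.0 - 8.2777e+6*I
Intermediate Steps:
s = -183
r(x) = -4*x**(5/2) (r(x) = (-4*x**2)*sqrt(x) = -4*x**(5/2))
m = 6232 (m = 10 - 34*(-183) = 10 + 6222 = 6232)
r(14*(-12 - 12)) + m = -4*196*sqrt(14)*(-12 - 12)**(5/2) + 6232 = -4*451584*I*sqrt(21) + 6232 = -1806336*I*sqrt(21) + 6232 = 6232 - 1806336*I*sqrt(21)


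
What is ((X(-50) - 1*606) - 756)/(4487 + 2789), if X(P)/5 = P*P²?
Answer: -313181/3638 ≈ -86.086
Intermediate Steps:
X(P) = 5*P³ (X(P) = 5*(P*P²) = 5*P³)
((X(-50) - 1*606) - 756)/(4487 + 2789) = ((5*(-50)³ - 1*606) - 756)/(4487 + 2789) = ((5*(-125000) - 606) - 756)/7276 = ((-625000 - 606) - 756)*(1/7276) = (-625606 - 756)*(1/7276) = -626362*1/7276 = -313181/3638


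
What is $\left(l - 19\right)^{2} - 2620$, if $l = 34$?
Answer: $-2395$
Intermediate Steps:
$\left(l - 19\right)^{2} - 2620 = \left(34 - 19\right)^{2} - 2620 = 15^{2} - 2620 = 225 - 2620 = -2395$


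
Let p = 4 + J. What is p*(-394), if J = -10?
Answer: 2364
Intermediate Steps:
p = -6 (p = 4 - 10 = -6)
p*(-394) = -6*(-394) = 2364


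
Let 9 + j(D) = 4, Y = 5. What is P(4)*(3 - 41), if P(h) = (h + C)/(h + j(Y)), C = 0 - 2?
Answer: 76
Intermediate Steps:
j(D) = -5 (j(D) = -9 + 4 = -5)
C = -2
P(h) = (-2 + h)/(-5 + h) (P(h) = (h - 2)/(h - 5) = (-2 + h)/(-5 + h))
P(4)*(3 - 41) = ((-2 + 4)/(-5 + 4))*(3 - 41) = (2/(-1))*(-38) = -1*2*(-38) = -2*(-38) = 76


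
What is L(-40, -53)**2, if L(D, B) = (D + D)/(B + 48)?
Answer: 256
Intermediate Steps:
L(D, B) = 2*D/(48 + B) (L(D, B) = (2*D)/(48 + B) = 2*D/(48 + B))
L(-40, -53)**2 = (2*(-40)/(48 - 53))**2 = (2*(-40)/(-5))**2 = (2*(-40)*(-1/5))**2 = 16**2 = 256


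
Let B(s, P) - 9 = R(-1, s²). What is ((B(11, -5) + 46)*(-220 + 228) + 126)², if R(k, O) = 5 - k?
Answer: 376996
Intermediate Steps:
B(s, P) = 15 (B(s, P) = 9 + (5 - 1*(-1)) = 9 + (5 + 1) = 9 + 6 = 15)
((B(11, -5) + 46)*(-220 + 228) + 126)² = ((15 + 46)*(-220 + 228) + 126)² = (61*8 + 126)² = (488 + 126)² = 614² = 376996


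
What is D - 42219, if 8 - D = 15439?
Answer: -57650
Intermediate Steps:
D = -15431 (D = 8 - 1*15439 = 8 - 15439 = -15431)
D - 42219 = -15431 - 42219 = -57650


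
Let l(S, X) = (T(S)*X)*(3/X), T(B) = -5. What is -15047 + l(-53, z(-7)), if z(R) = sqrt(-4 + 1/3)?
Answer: -15062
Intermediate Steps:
z(R) = I*sqrt(33)/3 (z(R) = sqrt(-4 + 1/3) = sqrt(-11/3) = I*sqrt(33)/3)
l(S, X) = -15 (l(S, X) = (-5*X)*(3/X) = -15)
-15047 + l(-53, z(-7)) = -15047 - 15 = -15062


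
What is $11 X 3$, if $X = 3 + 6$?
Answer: $297$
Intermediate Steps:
$X = 9$
$11 X 3 = 11 \cdot 9 \cdot 3 = 99 \cdot 3 = 297$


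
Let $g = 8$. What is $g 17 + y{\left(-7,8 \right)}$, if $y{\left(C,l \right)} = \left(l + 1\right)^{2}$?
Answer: $217$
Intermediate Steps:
$y{\left(C,l \right)} = \left(1 + l\right)^{2}$
$g 17 + y{\left(-7,8 \right)} = 8 \cdot 17 + \left(1 + 8\right)^{2} = 136 + 9^{2} = 136 + 81 = 217$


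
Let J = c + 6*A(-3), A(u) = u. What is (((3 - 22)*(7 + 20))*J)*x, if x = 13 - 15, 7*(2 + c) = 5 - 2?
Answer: -140562/7 ≈ -20080.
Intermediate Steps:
c = -11/7 (c = -2 + (5 - 2)/7 = -2 + (⅐)*3 = -2 + 3/7 = -11/7 ≈ -1.5714)
J = -137/7 (J = -11/7 + 6*(-3) = -11/7 - 18 = -137/7 ≈ -19.571)
x = -2
(((3 - 22)*(7 + 20))*J)*x = (((3 - 22)*(7 + 20))*(-137/7))*(-2) = (-19*27*(-137/7))*(-2) = -513*(-137/7)*(-2) = (70281/7)*(-2) = -140562/7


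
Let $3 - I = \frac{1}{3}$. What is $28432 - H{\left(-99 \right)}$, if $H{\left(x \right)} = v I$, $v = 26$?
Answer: $\frac{85088}{3} \approx 28363.0$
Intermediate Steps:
$I = \frac{8}{3}$ ($I = 3 - \frac{1}{3} = \frac{8}{3} \approx 2.6667$)
$H{\left(x \right)} = \frac{208}{3}$ ($H{\left(x \right)} = 26 \cdot \frac{8}{3} = \frac{208}{3}$)
$28432 - H{\left(-99 \right)} = 28432 - \frac{208}{3} = \frac{85088}{3}$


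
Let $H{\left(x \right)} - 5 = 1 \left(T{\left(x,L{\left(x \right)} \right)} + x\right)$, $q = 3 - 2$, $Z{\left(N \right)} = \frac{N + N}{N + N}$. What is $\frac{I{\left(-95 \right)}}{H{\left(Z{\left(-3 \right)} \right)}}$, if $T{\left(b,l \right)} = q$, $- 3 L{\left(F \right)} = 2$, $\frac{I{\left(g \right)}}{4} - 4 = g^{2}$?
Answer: $\frac{36116}{7} \approx 5159.4$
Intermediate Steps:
$I{\left(g \right)} = 16 + 4 g^{2}$
$Z{\left(N \right)} = 1$ ($Z{\left(N \right)} = \frac{2 N}{2 N} = 2 N \frac{1}{2 N} = 1$)
$L{\left(F \right)} = - \frac{2}{3}$ ($L{\left(F \right)} = \left(- \frac{1}{3}\right) 2 = - \frac{2}{3}$)
$q = 1$ ($q = 3 - 2 = 1$)
$T{\left(b,l \right)} = 1$
$H{\left(x \right)} = 6 + x$ ($H{\left(x \right)} = 5 + 1 \left(1 + x\right) = 5 + \left(1 + x\right) = 6 + x$)
$\frac{I{\left(-95 \right)}}{H{\left(Z{\left(-3 \right)} \right)}} = \frac{16 + 4 \left(-95\right)^{2}}{6 + 1} = \frac{16 + 4 \cdot 9025}{7} = \left(16 + 36100\right) \frac{1}{7} = 36116 \cdot \frac{1}{7} = \frac{36116}{7}$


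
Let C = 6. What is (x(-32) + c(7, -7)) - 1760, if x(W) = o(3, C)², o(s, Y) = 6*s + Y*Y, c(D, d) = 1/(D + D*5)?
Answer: 48553/42 ≈ 1156.0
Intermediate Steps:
c(D, d) = 1/(6*D) (c(D, d) = 1/(D + 5*D) = 1/(6*D))
o(s, Y) = Y² + 6*s (o(s, Y) = 6*s + Y² = Y² + 6*s)
x(W) = 2916 (x(W) = (6² + 6*3)² = (36 + 18)² = 54² = 2916)
(x(-32) + c(7, -7)) - 1760 = (2916 + (⅙)/7) - 1760 = (2916 + (⅙)*(⅐)) - 1760 = (2916 + 1/42) - 1760 = 122473/42 - 1760 = 48553/42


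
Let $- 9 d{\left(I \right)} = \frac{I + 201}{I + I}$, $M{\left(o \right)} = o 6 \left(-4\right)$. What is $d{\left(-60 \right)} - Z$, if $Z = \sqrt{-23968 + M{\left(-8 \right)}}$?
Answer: $\frac{47}{360} - 4 i \sqrt{1486} \approx 0.13056 - 154.19 i$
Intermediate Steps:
$M{\left(o \right)} = - 24 o$ ($M{\left(o \right)} = 6 o \left(-4\right) = - 24 o$)
$d{\left(I \right)} = - \frac{201 + I}{18 I}$ ($d{\left(I \right)} = - \frac{\left(I + 201\right) \frac{1}{I + I}}{9} = - \frac{\left(201 + I\right) \frac{1}{2 I}}{9} = - \frac{\frac{1}{2} \frac{1}{I} \left(201 + I\right)}{9} = - \frac{201 + I}{18 I}$)
$Z = 4 i \sqrt{1486}$ ($Z = \sqrt{-23968 - -192} = \sqrt{-23968 + 192} = \sqrt{-23776} = 4 i \sqrt{1486} \approx 154.19 i$)
$d{\left(-60 \right)} - Z = \frac{-201 - -60}{18 \left(-60\right)} - 4 i \sqrt{1486} = \frac{1}{18} \left(- \frac{1}{60}\right) \left(-201 + 60\right) - 4 i \sqrt{1486} = \frac{1}{18} \left(- \frac{1}{60}\right) \left(-141\right) - 4 i \sqrt{1486} = \frac{47}{360} - 4 i \sqrt{1486}$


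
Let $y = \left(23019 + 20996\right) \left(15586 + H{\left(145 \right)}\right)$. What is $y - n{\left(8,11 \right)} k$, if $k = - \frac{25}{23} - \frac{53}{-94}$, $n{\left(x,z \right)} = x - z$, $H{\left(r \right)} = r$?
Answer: $\frac{1496968720937}{2162} \approx 6.924 \cdot 10^{8}$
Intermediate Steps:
$k = - \frac{1131}{2162}$ ($k = \left(-25\right) \frac{1}{23} - - \frac{53}{94} = - \frac{25}{23} + \frac{53}{94} = - \frac{1131}{2162} \approx -0.52313$)
$y = 692399965$ ($y = \left(23019 + 20996\right) \left(15586 + 145\right) = 44015 \cdot 15731 = 692399965$)
$y - n{\left(8,11 \right)} k = 692399965 - \left(8 - 11\right) \left(- \frac{1131}{2162}\right) = 692399965 - \left(-3\right) \left(- \frac{1131}{2162}\right) = 692399965 - \frac{3393}{2162} = \frac{1496968720937}{2162}$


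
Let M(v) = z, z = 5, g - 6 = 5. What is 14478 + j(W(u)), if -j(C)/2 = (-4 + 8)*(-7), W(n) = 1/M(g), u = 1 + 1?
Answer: 14534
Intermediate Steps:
g = 11 (g = 6 + 5 = 11)
M(v) = 5
u = 2
W(n) = ⅕ (W(n) = 1/5 = ⅕)
j(C) = 56 (j(C) = -2*(-4 + 8)*(-7) = -8*(-7) = -2*(-28) = 56)
14478 + j(W(u)) = 14478 + 56 = 14534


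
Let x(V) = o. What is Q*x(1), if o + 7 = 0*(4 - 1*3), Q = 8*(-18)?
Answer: 1008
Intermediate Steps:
Q = -144
o = -7 (o = -7 + 0*(4 - 1*3) = -7 + 0*(4 - 3) = -7 + 0*1 = -7 + 0 = -7)
x(V) = -7
Q*x(1) = -144*(-7) = 1008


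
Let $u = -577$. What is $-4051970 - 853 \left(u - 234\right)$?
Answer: $-3360187$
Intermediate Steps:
$-4051970 - 853 \left(u - 234\right) = -4051970 - 853 \left(-577 - 234\right) = -4051970 - -691783 = -4051970 + 691783 = -3360187$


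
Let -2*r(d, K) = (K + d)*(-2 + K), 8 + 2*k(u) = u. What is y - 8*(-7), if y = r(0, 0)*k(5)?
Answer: 56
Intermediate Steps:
k(u) = -4 + u/2
r(d, K) = -(-2 + K)*(K + d)/2 (r(d, K) = -(K + d)*(-2 + K)/2 = -(-2 + K)*(K + d)/2)
y = 0 (y = (0 + 0 - 1/2*0**2 - 1/2*0*0)*(-4 + (1/2)*5) = (0 + 0 - 1/2*0 + 0)*(-4 + 5/2) = (0 + 0 + 0 + 0)*(-3/2) = 0*(-3/2) = 0)
y - 8*(-7) = 0 - 8*(-7) = 0 + 56 = 56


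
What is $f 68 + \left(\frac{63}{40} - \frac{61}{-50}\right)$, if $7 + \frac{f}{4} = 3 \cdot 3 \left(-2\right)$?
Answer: $- \frac{1359441}{200} \approx -6797.2$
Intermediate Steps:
$f = -100$ ($f = -28 + 4 \cdot 3 \cdot 3 \left(-2\right) = -28 + 4 \cdot 9 \left(-2\right) = -28 + 4 \left(-18\right) = -28 - 72 = -100$)
$f 68 + \left(\frac{63}{40} - \frac{61}{-50}\right) = \left(-100\right) 68 + \left(\frac{63}{40} - \frac{61}{-50}\right) = -6800 + \left(63 \cdot \frac{1}{40} - - \frac{61}{50}\right) = -6800 + \left(\frac{63}{40} + \frac{61}{50}\right) = -6800 + \frac{559}{200} = - \frac{1359441}{200}$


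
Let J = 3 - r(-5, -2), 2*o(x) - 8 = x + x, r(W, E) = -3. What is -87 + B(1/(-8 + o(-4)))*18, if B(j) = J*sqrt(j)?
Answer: -87 + 27*I*sqrt(2) ≈ -87.0 + 38.184*I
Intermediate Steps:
o(x) = 4 + x (o(x) = 4 + (x + x)/2 = 4 + (2*x)/2 = 4 + x)
J = 6 (J = 3 - 1*(-3) = 3 + 3 = 6)
B(j) = 6*sqrt(j)
-87 + B(1/(-8 + o(-4)))*18 = -87 + (6*sqrt(1/(-8 + (4 - 4))))*18 = -87 + (6*sqrt(1/(-8 + 0)))*18 = -87 + (6*sqrt(1/(-8)))*18 = -87 + (6*sqrt(-1/8))*18 = -87 + (6*(I*sqrt(2)/4))*18 = -87 + (3*I*sqrt(2)/2)*18 = -87 + 27*I*sqrt(2)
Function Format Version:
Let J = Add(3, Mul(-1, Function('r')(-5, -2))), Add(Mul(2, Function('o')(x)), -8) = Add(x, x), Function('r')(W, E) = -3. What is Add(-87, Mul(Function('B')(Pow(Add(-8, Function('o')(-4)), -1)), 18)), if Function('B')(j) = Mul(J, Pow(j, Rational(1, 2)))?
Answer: Add(-87, Mul(27, I, Pow(2, Rational(1, 2)))) ≈ Add(-87.000, Mul(38.184, I))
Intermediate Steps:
Function('o')(x) = Add(4, x) (Function('o')(x) = Add(4, Mul(Rational(1, 2), Add(x, x))) = Add(4, Mul(Rational(1, 2), Mul(2, x))) = Add(4, x))
J = 6 (J = Add(3, Mul(-1, -3)) = Add(3, 3) = 6)
Function('B')(j) = Mul(6, Pow(j, Rational(1, 2)))
Add(-87, Mul(Function('B')(Pow(Add(-8, Function('o')(-4)), -1)), 18)) = Add(-87, Mul(Mul(6, Pow(Pow(Add(-8, Add(4, -4)), -1), Rational(1, 2))), 18)) = Add(-87, Mul(Mul(6, Pow(Pow(Add(-8, 0), -1), Rational(1, 2))), 18)) = Add(-87, Mul(Mul(6, Pow(Pow(-8, -1), Rational(1, 2))), 18)) = Add(-87, Mul(Mul(6, Pow(Rational(-1, 8), Rational(1, 2))), 18)) = Add(-87, Mul(Mul(6, Mul(Rational(1, 4), I, Pow(2, Rational(1, 2)))), 18)) = Add(-87, Mul(Mul(Rational(3, 2), I, Pow(2, Rational(1, 2))), 18)) = Add(-87, Mul(27, I, Pow(2, Rational(1, 2))))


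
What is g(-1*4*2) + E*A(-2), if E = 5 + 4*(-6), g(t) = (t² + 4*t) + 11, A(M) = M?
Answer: 81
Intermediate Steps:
g(t) = 11 + t² + 4*t
E = -19 (E = 5 - 24 = -19)
g(-1*4*2) + E*A(-2) = (11 + (-1*4*2)² + 4*(-1*4*2)) - 19*(-2) = (11 + (-4*2)² + 4*(-4*2)) + 38 = (11 + (-8)² + 4*(-8)) + 38 = (11 + 64 - 32) + 38 = 43 + 38 = 81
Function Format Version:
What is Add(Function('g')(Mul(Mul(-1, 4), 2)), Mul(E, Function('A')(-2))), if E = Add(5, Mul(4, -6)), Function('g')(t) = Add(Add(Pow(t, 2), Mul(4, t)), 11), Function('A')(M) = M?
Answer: 81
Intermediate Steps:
Function('g')(t) = Add(11, Pow(t, 2), Mul(4, t))
E = -19 (E = Add(5, -24) = -19)
Add(Function('g')(Mul(Mul(-1, 4), 2)), Mul(E, Function('A')(-2))) = Add(Add(11, Pow(Mul(Mul(-1, 4), 2), 2), Mul(4, Mul(Mul(-1, 4), 2))), Mul(-19, -2)) = Add(Add(11, Pow(Mul(-4, 2), 2), Mul(4, Mul(-4, 2))), 38) = Add(Add(11, Pow(-8, 2), Mul(4, -8)), 38) = Add(Add(11, 64, -32), 38) = Add(43, 38) = 81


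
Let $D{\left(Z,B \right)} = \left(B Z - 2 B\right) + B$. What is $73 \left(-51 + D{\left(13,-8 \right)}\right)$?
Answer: $-10731$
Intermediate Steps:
$D{\left(Z,B \right)} = - B + B Z$ ($D{\left(Z,B \right)} = \left(- 2 B + B Z\right) + B = - B + B Z$)
$73 \left(-51 + D{\left(13,-8 \right)}\right) = 73 \left(-51 - 8 \left(-1 + 13\right)\right) = 73 \left(-51 - 96\right) = 73 \left(-147\right) = -10731$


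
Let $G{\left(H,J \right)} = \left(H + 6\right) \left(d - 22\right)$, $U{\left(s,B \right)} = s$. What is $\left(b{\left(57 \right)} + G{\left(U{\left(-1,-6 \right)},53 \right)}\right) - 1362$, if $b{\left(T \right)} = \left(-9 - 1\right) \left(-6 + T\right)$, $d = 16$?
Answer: $-1902$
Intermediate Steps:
$G{\left(H,J \right)} = -36 - 6 H$ ($G{\left(H,J \right)} = \left(H + 6\right) \left(16 - 22\right) = \left(6 + H\right) \left(-6\right) = -36 - 6 H$)
$b{\left(T \right)} = 60 - 10 T$ ($b{\left(T \right)} = - 10 \left(-6 + T\right) = 60 - 10 T$)
$\left(b{\left(57 \right)} + G{\left(U{\left(-1,-6 \right)},53 \right)}\right) - 1362 = \left(\left(60 - 570\right) - 30\right) - 1362 = \left(\left(60 - 570\right) + \left(-36 + 6\right)\right) - 1362 = \left(-510 - 30\right) - 1362 = -540 - 1362 = -1902$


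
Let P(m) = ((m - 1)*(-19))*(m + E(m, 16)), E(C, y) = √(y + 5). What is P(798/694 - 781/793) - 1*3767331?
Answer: -285258636315611171/75719079241 + 4365649*√21/275171 ≈ -3.7673e+6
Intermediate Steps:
E(C, y) = √(5 + y)
P(m) = (19 - 19*m)*(m + √21) (P(m) = ((m - 1)*(-19))*(m + √(5 + 16)) = ((-1 + m)*(-19))*(m + √21) = (19 - 19*m)*(m + √21))
P(798/694 - 781/793) - 1*3767331 = (-19*(798/694 - 781/793)² + 19*(798/694 - 781/793) + 19*√21 - 19*(798/694 - 781/793)*√21) - 1*3767331 = (-19*(798*(1/694) - 781*1/793)² + 19*(798*(1/694) - 781*1/793) + 19*√21 - 19*(798*(1/694) - 781*1/793)*√21) - 3767331 = (-19*(399/347 - 781/793)² + 19*(399/347 - 781/793) + 19*√21 - 19*(399/347 - 781/793)*√21) - 3767331 = (-19*(45400/275171)² + 19*(45400/275171) + 19*√21 - 19*45400/275171*√21) - 3767331 = (-19*2061160000/75719079241 + 862600/275171 + 19*√21 - 862600*√21/275171) - 3767331 = (-39162040000/75719079241 + 862600/275171 + 19*√21 - 862600*√21/275171) - 3767331 = (198200464600/75719079241 + 4365649*√21/275171) - 3767331 = -285258636315611171/75719079241 + 4365649*√21/275171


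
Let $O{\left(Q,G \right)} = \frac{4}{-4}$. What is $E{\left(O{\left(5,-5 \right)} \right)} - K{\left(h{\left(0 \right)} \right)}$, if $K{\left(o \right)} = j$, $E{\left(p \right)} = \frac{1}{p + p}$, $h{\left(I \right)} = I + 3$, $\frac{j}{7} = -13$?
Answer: $\frac{181}{2} \approx 90.5$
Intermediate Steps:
$O{\left(Q,G \right)} = -1$ ($O{\left(Q,G \right)} = 4 \left(- \frac{1}{4}\right) = -1$)
$j = -91$ ($j = 7 \left(-13\right) = -91$)
$h{\left(I \right)} = 3 + I$
$E{\left(p \right)} = \frac{1}{2 p}$
$K{\left(o \right)} = -91$
$E{\left(O{\left(5,-5 \right)} \right)} - K{\left(h{\left(0 \right)} \right)} = \frac{1}{2 \left(-1\right)} - -91 = \frac{1}{2} \left(-1\right) + 91 = - \frac{1}{2} + 91 = \frac{181}{2}$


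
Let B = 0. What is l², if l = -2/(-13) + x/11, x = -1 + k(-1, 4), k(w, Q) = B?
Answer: 81/20449 ≈ 0.0039611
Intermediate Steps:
k(w, Q) = 0
x = -1 (x = -1 + 0 = -1)
l = 9/143 (l = -2/(-13) - 1/11 = -2*(-1/13) - 1*1/11 = 2/13 - 1/11 = 9/143 ≈ 0.062937)
l² = (9/143)² = 81/20449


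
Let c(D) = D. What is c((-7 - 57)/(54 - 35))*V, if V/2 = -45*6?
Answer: 34560/19 ≈ 1818.9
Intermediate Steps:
V = -540 (V = 2*(-45*6) = 2*(-270) = -540)
c((-7 - 57)/(54 - 35))*V = ((-7 - 57)/(54 - 35))*(-540) = -64/19*(-540) = 34560/19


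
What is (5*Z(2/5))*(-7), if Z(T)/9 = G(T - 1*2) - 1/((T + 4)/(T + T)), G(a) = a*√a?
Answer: 630/11 + 1008*I*√10/5 ≈ 57.273 + 637.52*I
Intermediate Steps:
G(a) = a^(3/2)
Z(T) = 9*(-2 + T)^(3/2) - 18*T/(4 + T) (Z(T) = 9*((T - 1*2)^(3/2) - 1/((T + 4)/(T + T))) = 9*((T - 2)^(3/2) - 1/((4 + T)/((2*T)))) = 9*((-2 + T)^(3/2) - 1/((4 + T)*(1/(2*T)))) = 9*((-2 + T)^(3/2) - 1/((4 + T)/(2*T))) = 9*((-2 + T)^(3/2) - 2*T/(4 + T)) = 9*(-2 + T)^(3/2) - 18*T/(4 + T))
(5*Z(2/5))*(-7) = (5*(9*(-4/5 + 4*(-2 + 2/5)^(3/2) + (2/5)*(-2 + 2/5)^(3/2))/(4 + 2/5)))*(-7) = (5*(9*(-4/5 + 4*(-2 + 2*(⅕))^(3/2) + (2*(⅕))*(-2 + 2*(⅕))^(3/2))/(4 + 2*(⅕))))*(-7) = (5*(9*(-2*⅖ + 4*(-2 + ⅖)^(3/2) + 2*(-2 + ⅖)^(3/2)/5)/(4 + ⅖)))*(-7) = (5*(9*(-⅘ + 4*(-8/5)^(3/2) + 2*(-8/5)^(3/2)/5)/(22/5)))*(-7) = (5*(9*(5/22)*(-⅘ + 4*(-16*I*√10/25) + 2*(-16*I*√10/25)/5)))*(-7) = (5*(9*(5/22)*(-⅘ - 64*I*√10/25 - 32*I*√10/125)))*(-7) = (5*(9*(5/22)*(-⅘ - 352*I*√10/125)))*(-7) = (5*(-18/11 - 144*I*√10/25))*(-7) = (-90/11 - 144*I*√10/5)*(-7) = 630/11 + 1008*I*√10/5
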